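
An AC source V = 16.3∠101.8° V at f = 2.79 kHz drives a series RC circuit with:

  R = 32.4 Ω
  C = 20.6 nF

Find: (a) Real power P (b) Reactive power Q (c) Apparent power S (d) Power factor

Step 1 — Angular frequency: ω = 2π·f = 2π·2790 = 1.753e+04 rad/s.
Step 2 — Component impedances:
  R: Z = R = 32.4 Ω
  C: Z = 1/(jωC) = -j/(ω·C) = 0 - j2769 Ω
Step 3 — Series combination: Z_total = R + C = 32.4 - j2769 Ω = 2769∠-89.3° Ω.
Step 4 — Source phasor: V = 16.3∠101.8° V = -3.333 + j15.96 V.
Step 5 — Current: I = V / Z = -0.005775 - j0.001136 A = 0.005886∠-168.9° A.
Step 6 — Complex power: S = V·I* = 0.001122 - j0.09593 VA.
Step 7 — Real power: P = Re(S) = 0.001122 W.
Step 8 — Reactive power: Q = Im(S) = -0.09593 VAR.
Step 9 — Apparent power: |S| = 0.09594 VA.
Step 10 — Power factor: PF = P/|S| = 0.0117 (leading).

(a) P = 0.001122 W  (b) Q = -0.09593 VAR  (c) S = 0.09594 VA  (d) PF = 0.0117 (leading)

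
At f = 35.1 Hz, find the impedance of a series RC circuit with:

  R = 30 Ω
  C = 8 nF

Step 1 — Angular frequency: ω = 2π·f = 2π·35.1 = 220.5 rad/s.
Step 2 — Component impedances:
  R: Z = R = 30 Ω
  C: Z = 1/(jωC) = -j/(ω·C) = 0 - j5.668e+05 Ω
Step 3 — Series combination: Z_total = R + C = 30 - j5.668e+05 Ω = 5.668e+05∠-90.0° Ω.

Z = 30 - j5.668e+05 Ω = 5.668e+05∠-90.0° Ω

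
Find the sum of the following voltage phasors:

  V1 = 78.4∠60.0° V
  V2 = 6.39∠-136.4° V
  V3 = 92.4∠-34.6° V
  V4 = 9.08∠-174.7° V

Step 1 — Convert each phasor to rectangular form:
  V1 = 78.4·(cos(60.0°) + j·sin(60.0°)) = 39.2 + j67.9 V
  V2 = 6.39·(cos(-136.4°) + j·sin(-136.4°)) = -4.627 - j4.407 V
  V3 = 92.4·(cos(-34.6°) + j·sin(-34.6°)) = 76.06 - j52.47 V
  V4 = 9.08·(cos(-174.7°) + j·sin(-174.7°)) = -9.041 - j0.8387 V
Step 2 — Sum components: V_total = 101.6 + j10.18 V.
Step 3 — Convert to polar: |V_total| = 102.1 V, ∠V_total = 5.7°.

V_total = 102.1∠5.7° V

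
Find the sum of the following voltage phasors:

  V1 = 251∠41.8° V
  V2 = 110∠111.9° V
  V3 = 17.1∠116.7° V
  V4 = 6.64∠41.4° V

Step 1 — Convert each phasor to rectangular form:
  V1 = 251·(cos(41.8°) + j·sin(41.8°)) = 187.1 + j167.3 V
  V2 = 110·(cos(111.9°) + j·sin(111.9°)) = -41.03 + j102.1 V
  V3 = 17.1·(cos(116.7°) + j·sin(116.7°)) = -7.683 + j15.28 V
  V4 = 6.64·(cos(41.4°) + j·sin(41.4°)) = 4.981 + j4.391 V
Step 2 — Sum components: V_total = 143.4 + j289 V.
Step 3 — Convert to polar: |V_total| = 322.6 V, ∠V_total = 63.6°.

V_total = 322.6∠63.6° V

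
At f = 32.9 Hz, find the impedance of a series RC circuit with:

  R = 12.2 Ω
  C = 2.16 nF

Step 1 — Angular frequency: ω = 2π·f = 2π·32.9 = 206.7 rad/s.
Step 2 — Component impedances:
  R: Z = R = 12.2 Ω
  C: Z = 1/(jωC) = -j/(ω·C) = 0 - j2.24e+06 Ω
Step 3 — Series combination: Z_total = R + C = 12.2 - j2.24e+06 Ω = 2.24e+06∠-90.0° Ω.

Z = 12.2 - j2.24e+06 Ω = 2.24e+06∠-90.0° Ω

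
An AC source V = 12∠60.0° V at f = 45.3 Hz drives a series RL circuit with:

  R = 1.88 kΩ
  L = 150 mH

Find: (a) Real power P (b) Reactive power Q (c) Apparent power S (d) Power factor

Step 1 — Angular frequency: ω = 2π·f = 2π·45.3 = 284.6 rad/s.
Step 2 — Component impedances:
  R: Z = R = 1880 Ω
  L: Z = jωL = j·284.6·0.15 = 0 + j42.69 Ω
Step 3 — Series combination: Z_total = R + L = 1880 + j42.69 Ω = 1880∠1.3° Ω.
Step 4 — Source phasor: V = 12∠60.0° V = 6 + j10.39 V.
Step 5 — Current: I = V / Z = 0.003315 + j0.005453 A = 0.006381∠58.7° A.
Step 6 — Complex power: S = V·I* = 0.07656 + j0.001739 VA.
Step 7 — Real power: P = Re(S) = 0.07656 W.
Step 8 — Reactive power: Q = Im(S) = 0.001739 VAR.
Step 9 — Apparent power: |S| = 0.07658 VA.
Step 10 — Power factor: PF = P/|S| = 0.9997 (lagging).

(a) P = 0.07656 W  (b) Q = 0.001739 VAR  (c) S = 0.07658 VA  (d) PF = 0.9997 (lagging)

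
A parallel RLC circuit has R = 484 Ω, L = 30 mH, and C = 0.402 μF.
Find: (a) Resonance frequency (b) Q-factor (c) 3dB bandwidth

Step 1 — Resonance: ω₀ = 1/√(LC) = 1/√(0.03·4.02e-07) = 9106 rad/s.
Step 2 — f₀ = ω₀/(2π) = 1449 Hz.
Step 3 — Parallel Q: Q = R/(ω₀L) = 484/(9106·0.03) = 1.772.
Step 4 — Bandwidth: Δω = ω₀/Q = 5140 rad/s; BW = Δω/(2π) = 818 Hz.

(a) f₀ = 1449 Hz  (b) Q = 1.772  (c) BW = 818 Hz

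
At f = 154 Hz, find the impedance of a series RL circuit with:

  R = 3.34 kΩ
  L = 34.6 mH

Step 1 — Angular frequency: ω = 2π·f = 2π·154 = 967.6 rad/s.
Step 2 — Component impedances:
  R: Z = R = 3340 Ω
  L: Z = jωL = j·967.6·0.0346 = 0 + j33.48 Ω
Step 3 — Series combination: Z_total = R + L = 3340 + j33.48 Ω = 3340∠0.6° Ω.

Z = 3340 + j33.48 Ω = 3340∠0.6° Ω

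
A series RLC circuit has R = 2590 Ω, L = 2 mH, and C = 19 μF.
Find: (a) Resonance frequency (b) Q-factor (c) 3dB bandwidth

Step 1 — Resonance: ω₀ = 1/√(LC) = 1/√(0.002·1.9e-05) = 5130 rad/s.
Step 2 — f₀ = ω₀/(2π) = 816.4 Hz.
Step 3 — Series Q: Q = ω₀L/R = 5130·0.002/2590 = 0.003961.
Step 4 — Bandwidth: Δω = ω₀/Q = 1.295e+06 rad/s; BW = Δω/(2π) = 2.061e+05 Hz.

(a) f₀ = 816.4 Hz  (b) Q = 0.003961  (c) BW = 2.061e+05 Hz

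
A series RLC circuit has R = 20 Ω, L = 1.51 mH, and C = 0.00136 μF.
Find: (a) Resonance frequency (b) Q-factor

Step 1 — Resonance condition Im(Z)=0 gives ω₀ = 1/√(LC).
Step 2 — ω₀ = 1/√(0.00151·1.36e-09) = 6.978e+05 rad/s.
Step 3 — f₀ = ω₀/(2π) = 1.111e+05 Hz.
Step 4 — Series Q: Q = ω₀L/R = 6.978e+05·0.00151/20 = 52.69.

(a) f₀ = 1.111e+05 Hz  (b) Q = 52.69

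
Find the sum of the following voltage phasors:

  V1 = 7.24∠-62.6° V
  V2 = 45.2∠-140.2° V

Step 1 — Convert each phasor to rectangular form:
  V1 = 7.24·(cos(-62.6°) + j·sin(-62.6°)) = 3.332 - j6.428 V
  V2 = 45.2·(cos(-140.2°) + j·sin(-140.2°)) = -34.73 - j28.93 V
Step 2 — Sum components: V_total = -31.39 - j35.36 V.
Step 3 — Convert to polar: |V_total| = 47.29 V, ∠V_total = -131.6°.

V_total = 47.29∠-131.6° V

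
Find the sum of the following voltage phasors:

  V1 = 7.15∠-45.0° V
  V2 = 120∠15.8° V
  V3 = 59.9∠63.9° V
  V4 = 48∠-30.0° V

Step 1 — Convert each phasor to rectangular form:
  V1 = 7.15·(cos(-45.0°) + j·sin(-45.0°)) = 5.056 - j5.056 V
  V2 = 120·(cos(15.8°) + j·sin(15.8°)) = 115.5 + j32.67 V
  V3 = 59.9·(cos(63.9°) + j·sin(63.9°)) = 26.35 + j53.79 V
  V4 = 48·(cos(-30.0°) + j·sin(-30.0°)) = 41.57 - j24 V
Step 2 — Sum components: V_total = 188.4 + j57.41 V.
Step 3 — Convert to polar: |V_total| = 197 V, ∠V_total = 16.9°.

V_total = 197∠16.9° V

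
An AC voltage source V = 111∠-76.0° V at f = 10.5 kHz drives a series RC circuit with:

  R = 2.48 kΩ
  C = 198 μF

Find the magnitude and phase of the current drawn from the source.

Step 1 — Angular frequency: ω = 2π·f = 2π·1.05e+04 = 6.597e+04 rad/s.
Step 2 — Component impedances:
  R: Z = R = 2480 Ω
  C: Z = 1/(jωC) = -j/(ω·C) = 0 - j0.07655 Ω
Step 3 — Series combination: Z_total = R + C = 2480 - j0.07655 Ω = 2480∠-0.0° Ω.
Step 4 — Source phasor: V = 111∠-76.0° V = 26.85 - j107.7 V.
Step 5 — Ohm's law: I = V / Z_total = (26.85 - j107.7) / (2480 - j0.07655) = 0.01083 - j0.04343 A.
Step 6 — Convert to polar: |I| = 0.04476 A, ∠I = -76.0°.

I = 0.04476∠-76.0° A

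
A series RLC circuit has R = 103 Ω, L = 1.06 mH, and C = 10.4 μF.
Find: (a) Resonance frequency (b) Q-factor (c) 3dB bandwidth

Step 1 — Resonance condition Im(Z)=0 gives ω₀ = 1/√(LC).
Step 2 — ω₀ = 1/√(0.00106·1.04e-05) = 9524 rad/s.
Step 3 — f₀ = ω₀/(2π) = 1516 Hz.
Step 4 — Series Q: Q = ω₀L/R = 9524·0.00106/103 = 0.09802.
Step 5 — 3dB bandwidth: Δω = ω₀/Q = 9.717e+04 rad/s; BW = Δω/(2π) = 1.547e+04 Hz.

(a) f₀ = 1516 Hz  (b) Q = 0.09802  (c) BW = 1.547e+04 Hz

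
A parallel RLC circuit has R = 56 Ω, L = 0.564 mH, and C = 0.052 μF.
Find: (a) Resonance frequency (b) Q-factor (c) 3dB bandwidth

Step 1 — Resonance: ω₀ = 1/√(LC) = 1/√(0.000564·5.2e-08) = 1.847e+05 rad/s.
Step 2 — f₀ = ω₀/(2π) = 2.939e+04 Hz.
Step 3 — Parallel Q: Q = R/(ω₀L) = 56/(1.847e+05·0.000564) = 0.5377.
Step 4 — Bandwidth: Δω = ω₀/Q = 3.434e+05 rad/s; BW = Δω/(2π) = 5.465e+04 Hz.

(a) f₀ = 2.939e+04 Hz  (b) Q = 0.5377  (c) BW = 5.465e+04 Hz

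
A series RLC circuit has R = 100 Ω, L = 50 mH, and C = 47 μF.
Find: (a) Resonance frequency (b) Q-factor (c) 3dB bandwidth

Step 1 — Resonance: ω₀ = 1/√(LC) = 1/√(0.05·4.7e-05) = 652.3 rad/s.
Step 2 — f₀ = ω₀/(2π) = 103.8 Hz.
Step 3 — Series Q: Q = ω₀L/R = 652.3·0.05/100 = 0.3262.
Step 4 — Bandwidth: Δω = ω₀/Q = 2000 rad/s; BW = Δω/(2π) = 318.3 Hz.

(a) f₀ = 103.8 Hz  (b) Q = 0.3262  (c) BW = 318.3 Hz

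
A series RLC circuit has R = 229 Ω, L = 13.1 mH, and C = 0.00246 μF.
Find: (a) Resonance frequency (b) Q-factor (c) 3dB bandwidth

Step 1 — Resonance: ω₀ = 1/√(LC) = 1/√(0.0131·2.46e-09) = 1.762e+05 rad/s.
Step 2 — f₀ = ω₀/(2π) = 2.804e+04 Hz.
Step 3 — Series Q: Q = ω₀L/R = 1.762e+05·0.0131/229 = 10.08.
Step 4 — Bandwidth: Δω = ω₀/Q = 1.748e+04 rad/s; BW = Δω/(2π) = 2782 Hz.

(a) f₀ = 2.804e+04 Hz  (b) Q = 10.08  (c) BW = 2782 Hz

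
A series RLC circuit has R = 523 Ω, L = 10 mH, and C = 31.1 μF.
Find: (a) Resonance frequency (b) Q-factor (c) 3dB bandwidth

Step 1 — Resonance: ω₀ = 1/√(LC) = 1/√(0.01·3.11e-05) = 1793 rad/s.
Step 2 — f₀ = ω₀/(2π) = 285.4 Hz.
Step 3 — Series Q: Q = ω₀L/R = 1793·0.01/523 = 0.03429.
Step 4 — Bandwidth: Δω = ω₀/Q = 5.23e+04 rad/s; BW = Δω/(2π) = 8324 Hz.

(a) f₀ = 285.4 Hz  (b) Q = 0.03429  (c) BW = 8324 Hz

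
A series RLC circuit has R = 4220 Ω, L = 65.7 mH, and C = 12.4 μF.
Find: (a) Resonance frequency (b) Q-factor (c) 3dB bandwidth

Step 1 — Resonance: ω₀ = 1/√(LC) = 1/√(0.0657·1.24e-05) = 1108 rad/s.
Step 2 — f₀ = ω₀/(2π) = 176.3 Hz.
Step 3 — Series Q: Q = ω₀L/R = 1108·0.0657/4220 = 0.01725.
Step 4 — Bandwidth: Δω = ω₀/Q = 6.423e+04 rad/s; BW = Δω/(2π) = 1.022e+04 Hz.

(a) f₀ = 176.3 Hz  (b) Q = 0.01725  (c) BW = 1.022e+04 Hz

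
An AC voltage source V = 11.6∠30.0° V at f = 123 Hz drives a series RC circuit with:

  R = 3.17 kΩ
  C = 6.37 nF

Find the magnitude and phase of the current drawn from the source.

Step 1 — Angular frequency: ω = 2π·f = 2π·123 = 772.8 rad/s.
Step 2 — Component impedances:
  R: Z = R = 3170 Ω
  C: Z = 1/(jωC) = -j/(ω·C) = 0 - j2.031e+05 Ω
Step 3 — Series combination: Z_total = R + C = 3170 - j2.031e+05 Ω = 2.032e+05∠-89.1° Ω.
Step 4 — Source phasor: V = 11.6∠30.0° V = 10.05 + j5.8 V.
Step 5 — Ohm's law: I = V / Z_total = (10.05 + j5.8) / (3170 - j2.031e+05) = -2.777e-05 + j4.989e-05 A.
Step 6 — Convert to polar: |I| = 5.71e-05 A, ∠I = 119.1°.

I = 5.71e-05∠119.1° A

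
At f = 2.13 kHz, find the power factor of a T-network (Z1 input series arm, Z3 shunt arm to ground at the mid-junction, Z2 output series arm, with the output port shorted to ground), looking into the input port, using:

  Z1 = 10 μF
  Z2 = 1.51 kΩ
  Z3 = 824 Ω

Step 1 — Angular frequency: ω = 2π·f = 2π·2130 = 1.338e+04 rad/s.
Step 2 — Component impedances:
  Z1: Z = 1/(jωC) = -j/(ω·C) = 0 - j7.472 Ω
  Z2: Z = R = 1510 Ω
  Z3: Z = R = 824 Ω
Step 3 — With the output port shorted to ground, the output series arm Z2 runs from the junction to ground; the shunt arm Z3 also runs from the junction to ground. They appear in parallel: Z3 || Z2 = 533.1 Ω.
Step 4 — Series with input arm Z1: Z_in = Z1 + (Z3 || Z2) = 533.1 - j7.472 Ω = 533.1∠-0.8° Ω.
Step 5 — Power factor: PF = cos(φ) = Re(Z)/|Z| = 533.09/533.15 = 0.9999.
Step 6 — Type: Im(Z) = -7.472 ⇒ leading (phase φ = -0.8°).

PF = 0.9999 (leading, φ = -0.8°)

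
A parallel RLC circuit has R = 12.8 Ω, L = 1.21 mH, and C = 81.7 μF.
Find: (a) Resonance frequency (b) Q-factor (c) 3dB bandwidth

Step 1 — Resonance: ω₀ = 1/√(LC) = 1/√(0.00121·8.17e-05) = 3181 rad/s.
Step 2 — f₀ = ω₀/(2π) = 506.2 Hz.
Step 3 — Parallel Q: Q = R/(ω₀L) = 12.8/(3181·0.00121) = 3.326.
Step 4 — Bandwidth: Δω = ω₀/Q = 956.2 rad/s; BW = Δω/(2π) = 152.2 Hz.

(a) f₀ = 506.2 Hz  (b) Q = 3.326  (c) BW = 152.2 Hz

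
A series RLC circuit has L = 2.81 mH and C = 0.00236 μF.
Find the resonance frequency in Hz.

Step 1 — Resonance condition Im(Z)=0 gives ω₀ = 1/√(LC).
Step 2 — ω₀ = 1/√(0.00281·2.36e-09) = 3.883e+05 rad/s.
Step 3 — f₀ = ω₀/(2π) = 6.18e+04 Hz.

f₀ = 6.18e+04 Hz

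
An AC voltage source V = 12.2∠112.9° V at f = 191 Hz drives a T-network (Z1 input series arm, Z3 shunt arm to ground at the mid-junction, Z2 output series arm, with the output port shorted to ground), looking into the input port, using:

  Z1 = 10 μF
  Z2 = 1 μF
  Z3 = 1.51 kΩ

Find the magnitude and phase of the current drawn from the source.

Step 1 — Angular frequency: ω = 2π·f = 2π·191 = 1200 rad/s.
Step 2 — Component impedances:
  Z1: Z = 1/(jωC) = -j/(ω·C) = 0 - j83.33 Ω
  Z2: Z = 1/(jωC) = -j/(ω·C) = 0 - j833.3 Ω
  Z3: Z = R = 1510 Ω
Step 3 — With the output port shorted to ground, the output series arm Z2 runs from the junction to ground; the shunt arm Z3 also runs from the junction to ground. They appear in parallel: Z3 || Z2 = 352.5 - j638.8 Ω.
Step 4 — Series with input arm Z1: Z_in = Z1 + (Z3 || Z2) = 352.5 - j722.1 Ω = 803.5∠-64.0° Ω.
Step 5 — Source phasor: V = 12.2∠112.9° V = -4.747 + j11.24 V.
Step 6 — Ohm's law: I = V / Z_total = (-4.747 + j11.24) / (352.5 - j722.1) = -0.01516 + j0.0008263 A.
Step 7 — Convert to polar: |I| = 0.01518 A, ∠I = 176.9°.

I = 0.01518∠176.9° A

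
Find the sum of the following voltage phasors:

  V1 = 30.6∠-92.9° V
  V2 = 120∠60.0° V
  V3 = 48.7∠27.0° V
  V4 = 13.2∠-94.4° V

Step 1 — Convert each phasor to rectangular form:
  V1 = 30.6·(cos(-92.9°) + j·sin(-92.9°)) = -1.548 - j30.56 V
  V2 = 120·(cos(60.0°) + j·sin(60.0°)) = 60 + j103.9 V
  V3 = 48.7·(cos(27.0°) + j·sin(27.0°)) = 43.39 + j22.11 V
  V4 = 13.2·(cos(-94.4°) + j·sin(-94.4°)) = -1.013 - j13.16 V
Step 2 — Sum components: V_total = 100.8 + j82.31 V.
Step 3 — Convert to polar: |V_total| = 130.2 V, ∠V_total = 39.2°.

V_total = 130.2∠39.2° V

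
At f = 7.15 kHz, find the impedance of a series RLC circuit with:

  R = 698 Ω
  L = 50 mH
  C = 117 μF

Step 1 — Angular frequency: ω = 2π·f = 2π·7150 = 4.492e+04 rad/s.
Step 2 — Component impedances:
  R: Z = R = 698 Ω
  L: Z = jωL = j·4.492e+04·0.05 = 0 + j2246 Ω
  C: Z = 1/(jωC) = -j/(ω·C) = 0 - j0.1903 Ω
Step 3 — Series combination: Z_total = R + L + C = 698 + j2246 Ω = 2352∠72.7° Ω.

Z = 698 + j2246 Ω = 2352∠72.7° Ω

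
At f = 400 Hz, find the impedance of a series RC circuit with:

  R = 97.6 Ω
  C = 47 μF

Step 1 — Angular frequency: ω = 2π·f = 2π·400 = 2513 rad/s.
Step 2 — Component impedances:
  R: Z = R = 97.6 Ω
  C: Z = 1/(jωC) = -j/(ω·C) = 0 - j8.466 Ω
Step 3 — Series combination: Z_total = R + C = 97.6 - j8.466 Ω = 97.97∠-5.0° Ω.

Z = 97.6 - j8.466 Ω = 97.97∠-5.0° Ω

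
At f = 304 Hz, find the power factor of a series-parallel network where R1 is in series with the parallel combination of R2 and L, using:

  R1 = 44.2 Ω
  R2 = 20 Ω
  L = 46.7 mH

Step 1 — Angular frequency: ω = 2π·f = 2π·304 = 1910 rad/s.
Step 2 — Component impedances:
  R1: Z = R = 44.2 Ω
  R2: Z = R = 20 Ω
  L: Z = jωL = j·1910·0.0467 = 0 + j89.2 Ω
Step 3 — Parallel branch: R2 || L = 1/(1/R2 + 1/L) = 19.04 + j4.27 Ω.
Step 4 — Series with R1: Z_total = R1 + (R2 || L) = 63.24 + j4.27 Ω = 63.39∠3.9° Ω.
Step 5 — Power factor: PF = cos(φ) = Re(Z)/|Z| = 63.243/63.387 = 0.9977.
Step 6 — Type: Im(Z) = 4.27 ⇒ lagging (phase φ = 3.9°).

PF = 0.9977 (lagging, φ = 3.9°)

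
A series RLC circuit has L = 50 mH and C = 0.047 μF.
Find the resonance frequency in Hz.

Step 1 — Resonance condition Im(Z)=0 gives ω₀ = 1/√(LC).
Step 2 — ω₀ = 1/√(0.05·4.7e-08) = 2.063e+04 rad/s.
Step 3 — f₀ = ω₀/(2π) = 3283 Hz.

f₀ = 3283 Hz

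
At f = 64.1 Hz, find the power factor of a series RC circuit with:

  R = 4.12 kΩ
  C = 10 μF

Step 1 — Angular frequency: ω = 2π·f = 2π·64.1 = 402.8 rad/s.
Step 2 — Component impedances:
  R: Z = R = 4120 Ω
  C: Z = 1/(jωC) = -j/(ω·C) = 0 - j248.3 Ω
Step 3 — Series combination: Z_total = R + C = 4120 - j248.3 Ω = 4127∠-3.4° Ω.
Step 4 — Power factor: PF = cos(φ) = Re(Z)/|Z| = 4120/4127.5 = 0.9982.
Step 5 — Type: Im(Z) = -248.3 ⇒ leading (phase φ = -3.4°).

PF = 0.9982 (leading, φ = -3.4°)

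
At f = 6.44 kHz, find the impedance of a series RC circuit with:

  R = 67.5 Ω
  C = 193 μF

Step 1 — Angular frequency: ω = 2π·f = 2π·6440 = 4.046e+04 rad/s.
Step 2 — Component impedances:
  R: Z = R = 67.5 Ω
  C: Z = 1/(jωC) = -j/(ω·C) = 0 - j0.128 Ω
Step 3 — Series combination: Z_total = R + C = 67.5 - j0.128 Ω = 67.5∠-0.1° Ω.

Z = 67.5 - j0.128 Ω = 67.5∠-0.1° Ω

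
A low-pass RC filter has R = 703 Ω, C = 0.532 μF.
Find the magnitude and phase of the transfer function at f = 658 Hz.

Step 1 — Angular frequency: ω = 2π·658 = 4134 rad/s.
Step 2 — Transfer function: H(jω) = 1/(1 + jωRC).
Step 3 — Denominator: 1 + jωRC = 1 + j·4134·703·5.32e-07 = 1 + j1.546.
Step 4 — H = 0.2949 - j0.456.
Step 5 — Magnitude: |H| = 0.5431 (-5.3 dB); phase: φ = -57.1°.

|H| = 0.5431 (-5.3 dB), φ = -57.1°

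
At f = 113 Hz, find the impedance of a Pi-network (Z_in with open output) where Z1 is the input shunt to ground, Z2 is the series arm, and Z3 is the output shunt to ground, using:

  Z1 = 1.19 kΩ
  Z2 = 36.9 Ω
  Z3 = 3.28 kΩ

Step 1 — Angular frequency: ω = 2π·f = 2π·113 = 710 rad/s.
Step 2 — Component impedances:
  Z1: Z = R = 1190 Ω
  Z2: Z = R = 36.9 Ω
  Z3: Z = R = 3280 Ω
Step 3 — With open output, the series arm Z2 and the output shunt Z3 appear in series to ground: Z2 + Z3 = 3317 Ω.
Step 4 — Parallel with input shunt Z1: Z_in = Z1 || (Z2 + Z3) = 875.8 Ω = 875.8∠0.0° Ω.

Z = 875.8 Ω = 875.8∠0.0° Ω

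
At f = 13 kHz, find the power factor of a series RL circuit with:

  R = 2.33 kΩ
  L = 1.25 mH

Step 1 — Angular frequency: ω = 2π·f = 2π·1.3e+04 = 8.168e+04 rad/s.
Step 2 — Component impedances:
  R: Z = R = 2330 Ω
  L: Z = jωL = j·8.168e+04·0.00125 = 0 + j102.1 Ω
Step 3 — Series combination: Z_total = R + L = 2330 + j102.1 Ω = 2332∠2.5° Ω.
Step 4 — Power factor: PF = cos(φ) = Re(Z)/|Z| = 2330/2332.24 = 0.999.
Step 5 — Type: Im(Z) = 102.1 ⇒ lagging (phase φ = 2.5°).

PF = 0.999 (lagging, φ = 2.5°)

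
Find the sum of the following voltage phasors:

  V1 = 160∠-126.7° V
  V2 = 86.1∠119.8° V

Step 1 — Convert each phasor to rectangular form:
  V1 = 160·(cos(-126.7°) + j·sin(-126.7°)) = -95.62 - j128.3 V
  V2 = 86.1·(cos(119.8°) + j·sin(119.8°)) = -42.79 + j74.71 V
Step 2 — Sum components: V_total = -138.4 - j53.57 V.
Step 3 — Convert to polar: |V_total| = 148.4 V, ∠V_total = -158.8°.

V_total = 148.4∠-158.8° V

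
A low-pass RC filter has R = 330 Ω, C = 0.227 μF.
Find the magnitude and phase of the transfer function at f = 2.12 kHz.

Step 1 — Angular frequency: ω = 2π·2120 = 1.332e+04 rad/s.
Step 2 — Transfer function: H(jω) = 1/(1 + jωRC).
Step 3 — Denominator: 1 + jωRC = 1 + j·1.332e+04·330·2.27e-07 = 1 + j0.9978.
Step 4 — H = 0.5011 - j0.5.
Step 5 — Magnitude: |H| = 0.7079 (-3.0 dB); phase: φ = -44.9°.

|H| = 0.7079 (-3.0 dB), φ = -44.9°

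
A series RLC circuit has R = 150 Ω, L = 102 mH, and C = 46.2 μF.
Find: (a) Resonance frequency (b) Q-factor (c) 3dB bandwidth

Step 1 — Resonance: ω₀ = 1/√(LC) = 1/√(0.102·4.62e-05) = 460.7 rad/s.
Step 2 — f₀ = ω₀/(2π) = 73.32 Hz.
Step 3 — Series Q: Q = ω₀L/R = 460.7·0.102/150 = 0.3132.
Step 4 — Bandwidth: Δω = ω₀/Q = 1471 rad/s; BW = Δω/(2π) = 234.1 Hz.

(a) f₀ = 73.32 Hz  (b) Q = 0.3132  (c) BW = 234.1 Hz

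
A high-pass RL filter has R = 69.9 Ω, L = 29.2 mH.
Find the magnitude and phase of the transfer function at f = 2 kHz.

Step 1 — Angular frequency: ω = 2π·2000 = 1.257e+04 rad/s.
Step 2 — Transfer function: H(jω) = jωL/(R + jωL).
Step 3 — Numerator jωL = j·366.9; denominator R + jωL = 69.9 + j366.9.
Step 4 — H = 0.965 + j0.1838.
Step 5 — Magnitude: |H| = 0.9823 (-0.2 dB); phase: φ = 10.8°.

|H| = 0.9823 (-0.2 dB), φ = 10.8°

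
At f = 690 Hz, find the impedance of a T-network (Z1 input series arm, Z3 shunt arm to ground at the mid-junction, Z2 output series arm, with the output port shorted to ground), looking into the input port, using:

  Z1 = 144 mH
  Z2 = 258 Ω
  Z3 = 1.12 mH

Step 1 — Angular frequency: ω = 2π·f = 2π·690 = 4335 rad/s.
Step 2 — Component impedances:
  Z1: Z = jωL = j·4335·0.144 = 0 + j624.3 Ω
  Z2: Z = R = 258 Ω
  Z3: Z = jωL = j·4335·0.00112 = 0 + j4.856 Ω
Step 3 — With the output port shorted to ground, the output series arm Z2 runs from the junction to ground; the shunt arm Z3 also runs from the junction to ground. They appear in parallel: Z3 || Z2 = 0.09135 + j4.854 Ω.
Step 4 — Series with input arm Z1: Z_in = Z1 + (Z3 || Z2) = 0.09135 + j629.2 Ω = 629.2∠90.0° Ω.

Z = 0.09135 + j629.2 Ω = 629.2∠90.0° Ω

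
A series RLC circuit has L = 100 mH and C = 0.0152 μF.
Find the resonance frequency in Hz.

Step 1 — Resonance condition Im(Z)=0 gives ω₀ = 1/√(LC).
Step 2 — ω₀ = 1/√(0.1·1.52e-08) = 2.565e+04 rad/s.
Step 3 — f₀ = ω₀/(2π) = 4082 Hz.

f₀ = 4082 Hz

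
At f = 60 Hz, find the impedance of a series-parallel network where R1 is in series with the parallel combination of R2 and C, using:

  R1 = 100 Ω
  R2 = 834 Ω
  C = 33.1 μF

Step 1 — Angular frequency: ω = 2π·f = 2π·60 = 377 rad/s.
Step 2 — Component impedances:
  R1: Z = R = 100 Ω
  R2: Z = R = 834 Ω
  C: Z = 1/(jωC) = -j/(ω·C) = 0 - j80.14 Ω
Step 3 — Parallel branch: R2 || C = 1/(1/R2 + 1/C) = 7.63 - j79.41 Ω.
Step 4 — Series with R1: Z_total = R1 + (R2 || C) = 107.6 - j79.41 Ω = 133.8∠-36.4° Ω.

Z = 107.6 - j79.41 Ω = 133.8∠-36.4° Ω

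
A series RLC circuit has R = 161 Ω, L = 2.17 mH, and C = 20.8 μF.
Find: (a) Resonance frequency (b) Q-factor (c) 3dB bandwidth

Step 1 — Resonance: ω₀ = 1/√(LC) = 1/√(0.00217·2.08e-05) = 4707 rad/s.
Step 2 — f₀ = ω₀/(2π) = 749.1 Hz.
Step 3 — Series Q: Q = ω₀L/R = 4707·0.00217/161 = 0.06344.
Step 4 — Bandwidth: Δω = ω₀/Q = 7.419e+04 rad/s; BW = Δω/(2π) = 1.181e+04 Hz.

(a) f₀ = 749.1 Hz  (b) Q = 0.06344  (c) BW = 1.181e+04 Hz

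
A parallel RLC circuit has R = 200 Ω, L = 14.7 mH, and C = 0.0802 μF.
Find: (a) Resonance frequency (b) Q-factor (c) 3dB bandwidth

Step 1 — Resonance: ω₀ = 1/√(LC) = 1/√(0.0147·8.02e-08) = 2.912e+04 rad/s.
Step 2 — f₀ = ω₀/(2π) = 4635 Hz.
Step 3 — Parallel Q: Q = R/(ω₀L) = 200/(2.912e+04·0.0147) = 0.4672.
Step 4 — Bandwidth: Δω = ω₀/Q = 6.234e+04 rad/s; BW = Δω/(2π) = 9922 Hz.

(a) f₀ = 4635 Hz  (b) Q = 0.4672  (c) BW = 9922 Hz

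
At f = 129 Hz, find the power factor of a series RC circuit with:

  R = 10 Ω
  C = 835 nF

Step 1 — Angular frequency: ω = 2π·f = 2π·129 = 810.5 rad/s.
Step 2 — Component impedances:
  R: Z = R = 10 Ω
  C: Z = 1/(jωC) = -j/(ω·C) = 0 - j1478 Ω
Step 3 — Series combination: Z_total = R + C = 10 - j1478 Ω = 1478∠-89.6° Ω.
Step 4 — Power factor: PF = cos(φ) = Re(Z)/|Z| = 10/1477.6 = 0.006768.
Step 5 — Type: Im(Z) = -1478 ⇒ leading (phase φ = -89.6°).

PF = 0.006768 (leading, φ = -89.6°)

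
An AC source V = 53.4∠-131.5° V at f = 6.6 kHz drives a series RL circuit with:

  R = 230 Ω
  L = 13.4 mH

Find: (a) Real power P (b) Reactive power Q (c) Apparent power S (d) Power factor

Step 1 — Angular frequency: ω = 2π·f = 2π·6600 = 4.147e+04 rad/s.
Step 2 — Component impedances:
  R: Z = R = 230 Ω
  L: Z = jωL = j·4.147e+04·0.0134 = 0 + j555.7 Ω
Step 3 — Series combination: Z_total = R + L = 230 + j555.7 Ω = 601.4∠67.5° Ω.
Step 4 — Source phasor: V = 53.4∠-131.5° V = -35.38 - j39.99 V.
Step 5 — Current: I = V / Z = -0.08395 + j0.02893 A = 0.08879∠161.0° A.
Step 6 — Complex power: S = V·I* = 1.813 + j4.381 VA.
Step 7 — Real power: P = Re(S) = 1.813 W.
Step 8 — Reactive power: Q = Im(S) = 4.381 VAR.
Step 9 — Apparent power: |S| = 4.742 VA.
Step 10 — Power factor: PF = P/|S| = 0.3824 (lagging).

(a) P = 1.813 W  (b) Q = 4.381 VAR  (c) S = 4.742 VA  (d) PF = 0.3824 (lagging)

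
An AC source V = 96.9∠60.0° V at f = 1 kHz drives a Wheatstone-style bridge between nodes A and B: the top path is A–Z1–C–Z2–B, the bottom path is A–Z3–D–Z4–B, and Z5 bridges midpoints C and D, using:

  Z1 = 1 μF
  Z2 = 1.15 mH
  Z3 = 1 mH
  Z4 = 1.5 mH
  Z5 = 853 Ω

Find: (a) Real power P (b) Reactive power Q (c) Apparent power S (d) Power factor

Step 1 — Angular frequency: ω = 2π·f = 2π·1000 = 6283 rad/s.
Step 2 — Component impedances:
  Z1: Z = 1/(jωC) = -j/(ω·C) = 0 - j159.2 Ω
  Z2: Z = jωL = j·6283·0.00115 = 0 + j7.226 Ω
  Z3: Z = jωL = j·6283·0.001 = 0 + j6.283 Ω
  Z4: Z = jωL = j·6283·0.0015 = 0 + j9.425 Ω
  Z5: Z = R = 853 Ω
Step 3 — Bridge requires nodal analysis (the Z5 bridge couples midpoints C and D, so the two paths cannot be reduced to a simple series/parallel combination). Setting node B to ground and injecting 1 A at node A, the 3-node admittance system at A, C, D solves to V_A = Z_AB = 0.1508 + j17.52 Ω = 17.52∠89.5° Ω.
Step 4 — Source phasor: V = 96.9∠60.0° V = 48.45 + j83.92 V.
Step 5 — Current: I = V / Z = 4.814 - j2.725 A = 5.532∠-29.5° A.
Step 6 — Complex power: S = V·I* = 4.615 + j536 VA.
Step 7 — Real power: P = Re(S) = 4.615 W.
Step 8 — Reactive power: Q = Im(S) = 536 VAR.
Step 9 — Apparent power: |S| = 536 VA.
Step 10 — Power factor: PF = P/|S| = 0.00861 (lagging).

(a) P = 4.615 W  (b) Q = 536 VAR  (c) S = 536 VA  (d) PF = 0.00861 (lagging)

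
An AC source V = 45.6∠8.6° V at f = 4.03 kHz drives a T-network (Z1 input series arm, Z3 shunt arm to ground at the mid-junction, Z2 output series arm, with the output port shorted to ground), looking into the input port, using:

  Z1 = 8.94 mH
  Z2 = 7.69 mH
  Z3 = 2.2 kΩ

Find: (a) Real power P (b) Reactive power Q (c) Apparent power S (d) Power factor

Step 1 — Angular frequency: ω = 2π·f = 2π·4030 = 2.532e+04 rad/s.
Step 2 — Component impedances:
  Z1: Z = jωL = j·2.532e+04·0.00894 = 0 + j226.4 Ω
  Z2: Z = jωL = j·2.532e+04·0.00769 = 0 + j194.7 Ω
  Z3: Z = R = 2200 Ω
Step 3 — With the output port shorted to ground, the output series arm Z2 runs from the junction to ground; the shunt arm Z3 also runs from the junction to ground. They appear in parallel: Z3 || Z2 = 17.1 + j193.2 Ω.
Step 4 — Series with input arm Z1: Z_in = Z1 + (Z3 || Z2) = 17.1 + j419.6 Ω = 419.9∠87.7° Ω.
Step 5 — Source phasor: V = 45.6∠8.6° V = 45.09 + j6.819 V.
Step 6 — Current: I = V / Z = 0.0206 - j0.1066 A = 0.1086∠-79.1° A.
Step 7 — Complex power: S = V·I* = 0.2016 + j4.948 VA.
Step 8 — Real power: P = Re(S) = 0.2016 W.
Step 9 — Reactive power: Q = Im(S) = 4.948 VAR.
Step 10 — Apparent power: |S| = 4.952 VA.
Step 11 — Power factor: PF = P/|S| = 0.04072 (lagging).

(a) P = 0.2016 W  (b) Q = 4.948 VAR  (c) S = 4.952 VA  (d) PF = 0.04072 (lagging)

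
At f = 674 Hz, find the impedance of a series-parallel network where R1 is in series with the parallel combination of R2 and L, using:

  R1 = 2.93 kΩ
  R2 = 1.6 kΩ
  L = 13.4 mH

Step 1 — Angular frequency: ω = 2π·f = 2π·674 = 4235 rad/s.
Step 2 — Component impedances:
  R1: Z = R = 2930 Ω
  R2: Z = R = 1600 Ω
  L: Z = jωL = j·4235·0.0134 = 0 + j56.75 Ω
Step 3 — Parallel branch: R2 || L = 1/(1/R2 + 1/L) = 2.01 + j56.68 Ω.
Step 4 — Series with R1: Z_total = R1 + (R2 || L) = 2932 + j56.68 Ω = 2933∠1.1° Ω.

Z = 2932 + j56.68 Ω = 2933∠1.1° Ω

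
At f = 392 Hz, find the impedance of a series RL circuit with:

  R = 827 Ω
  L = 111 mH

Step 1 — Angular frequency: ω = 2π·f = 2π·392 = 2463 rad/s.
Step 2 — Component impedances:
  R: Z = R = 827 Ω
  L: Z = jωL = j·2463·0.111 = 0 + j273.4 Ω
Step 3 — Series combination: Z_total = R + L = 827 + j273.4 Ω = 871∠18.3° Ω.

Z = 827 + j273.4 Ω = 871∠18.3° Ω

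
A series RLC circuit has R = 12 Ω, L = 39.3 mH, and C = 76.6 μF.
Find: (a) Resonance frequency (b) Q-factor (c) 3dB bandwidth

Step 1 — Resonance: ω₀ = 1/√(LC) = 1/√(0.0393·7.66e-05) = 576.4 rad/s.
Step 2 — f₀ = ω₀/(2π) = 91.73 Hz.
Step 3 — Series Q: Q = ω₀L/R = 576.4·0.0393/12 = 1.888.
Step 4 — Bandwidth: Δω = ω₀/Q = 305.3 rad/s; BW = Δω/(2π) = 48.6 Hz.

(a) f₀ = 91.73 Hz  (b) Q = 1.888  (c) BW = 48.6 Hz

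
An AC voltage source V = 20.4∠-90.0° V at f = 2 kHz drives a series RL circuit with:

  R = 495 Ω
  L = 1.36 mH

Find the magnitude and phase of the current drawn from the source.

Step 1 — Angular frequency: ω = 2π·f = 2π·2000 = 1.257e+04 rad/s.
Step 2 — Component impedances:
  R: Z = R = 495 Ω
  L: Z = jωL = j·1.257e+04·0.00136 = 0 + j17.09 Ω
Step 3 — Series combination: Z_total = R + L = 495 + j17.09 Ω = 495.3∠2.0° Ω.
Step 4 — Source phasor: V = 20.4∠-90.0° V = 0 - j20.4 V.
Step 5 — Ohm's law: I = V / Z_total = (0 - j20.4) / (495 + j17.09) = -0.001421 - j0.04116 A.
Step 6 — Convert to polar: |I| = 0.04119 A, ∠I = -92.0°.

I = 0.04119∠-92.0° A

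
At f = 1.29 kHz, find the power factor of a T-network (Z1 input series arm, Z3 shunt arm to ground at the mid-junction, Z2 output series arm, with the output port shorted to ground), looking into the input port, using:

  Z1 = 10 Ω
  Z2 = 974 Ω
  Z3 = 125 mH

Step 1 — Angular frequency: ω = 2π·f = 2π·1290 = 8105 rad/s.
Step 2 — Component impedances:
  Z1: Z = R = 10 Ω
  Z2: Z = R = 974 Ω
  Z3: Z = jωL = j·8105·0.125 = 0 + j1013 Ω
Step 3 — With the output port shorted to ground, the output series arm Z2 runs from the junction to ground; the shunt arm Z3 also runs from the junction to ground. They appear in parallel: Z3 || Z2 = 506.2 + j486.6 Ω.
Step 4 — Series with input arm Z1: Z_in = Z1 + (Z3 || Z2) = 516.2 + j486.6 Ω = 709.4∠43.3° Ω.
Step 5 — Power factor: PF = cos(φ) = Re(Z)/|Z| = 516.19/709.4 = 0.7276.
Step 6 — Type: Im(Z) = 486.6 ⇒ lagging (phase φ = 43.3°).

PF = 0.7276 (lagging, φ = 43.3°)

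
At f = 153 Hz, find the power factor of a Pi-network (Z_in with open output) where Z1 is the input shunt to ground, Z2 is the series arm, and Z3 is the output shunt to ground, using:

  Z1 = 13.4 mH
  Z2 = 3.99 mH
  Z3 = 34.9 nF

Step 1 — Angular frequency: ω = 2π·f = 2π·153 = 961.3 rad/s.
Step 2 — Component impedances:
  Z1: Z = jωL = j·961.3·0.0134 = 0 + j12.88 Ω
  Z2: Z = jωL = j·961.3·0.00399 = 0 + j3.836 Ω
  Z3: Z = 1/(jωC) = -j/(ω·C) = 0 - j2.981e+04 Ω
Step 3 — With open output, the series arm Z2 and the output shunt Z3 appear in series to ground: Z2 + Z3 = 0 - j2.98e+04 Ω.
Step 4 — Parallel with input shunt Z1: Z_in = Z1 || (Z2 + Z3) = 0 + j12.89 Ω = 12.89∠90.0° Ω.
Step 5 — Power factor: PF = cos(φ) = Re(Z)/|Z| = -0/12.89 = -0.
Step 6 — Type: Im(Z) = 12.89 ⇒ lagging (phase φ = 90.0°).

PF = -0 (lagging, φ = 90.0°)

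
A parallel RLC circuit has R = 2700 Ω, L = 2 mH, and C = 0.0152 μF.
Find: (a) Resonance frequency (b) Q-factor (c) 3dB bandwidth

Step 1 — Resonance: ω₀ = 1/√(LC) = 1/√(0.002·1.52e-08) = 1.814e+05 rad/s.
Step 2 — f₀ = ω₀/(2π) = 2.887e+04 Hz.
Step 3 — Parallel Q: Q = R/(ω₀L) = 2700/(1.814e+05·0.002) = 7.443.
Step 4 — Bandwidth: Δω = ω₀/Q = 2.437e+04 rad/s; BW = Δω/(2π) = 3878 Hz.

(a) f₀ = 2.887e+04 Hz  (b) Q = 7.443  (c) BW = 3878 Hz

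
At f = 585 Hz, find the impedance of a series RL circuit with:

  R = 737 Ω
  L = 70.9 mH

Step 1 — Angular frequency: ω = 2π·f = 2π·585 = 3676 rad/s.
Step 2 — Component impedances:
  R: Z = R = 737 Ω
  L: Z = jωL = j·3676·0.0709 = 0 + j260.6 Ω
Step 3 — Series combination: Z_total = R + L = 737 + j260.6 Ω = 781.7∠19.5° Ω.

Z = 737 + j260.6 Ω = 781.7∠19.5° Ω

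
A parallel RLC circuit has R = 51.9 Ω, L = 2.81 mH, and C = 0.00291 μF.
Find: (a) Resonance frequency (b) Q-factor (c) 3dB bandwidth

Step 1 — Resonance: ω₀ = 1/√(LC) = 1/√(0.00281·2.91e-09) = 3.497e+05 rad/s.
Step 2 — f₀ = ω₀/(2π) = 5.566e+04 Hz.
Step 3 — Parallel Q: Q = R/(ω₀L) = 51.9/(3.497e+05·0.00281) = 0.05282.
Step 4 — Bandwidth: Δω = ω₀/Q = 6.621e+06 rad/s; BW = Δω/(2π) = 1.054e+06 Hz.

(a) f₀ = 5.566e+04 Hz  (b) Q = 0.05282  (c) BW = 1.054e+06 Hz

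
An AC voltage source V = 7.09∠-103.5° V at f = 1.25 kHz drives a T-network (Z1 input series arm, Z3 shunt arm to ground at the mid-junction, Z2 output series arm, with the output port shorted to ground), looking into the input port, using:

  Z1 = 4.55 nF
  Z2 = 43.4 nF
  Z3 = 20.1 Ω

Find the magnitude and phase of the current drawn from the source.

Step 1 — Angular frequency: ω = 2π·f = 2π·1250 = 7854 rad/s.
Step 2 — Component impedances:
  Z1: Z = 1/(jωC) = -j/(ω·C) = 0 - j2.798e+04 Ω
  Z2: Z = 1/(jωC) = -j/(ω·C) = 0 - j2934 Ω
  Z3: Z = R = 20.1 Ω
Step 3 — With the output port shorted to ground, the output series arm Z2 runs from the junction to ground; the shunt arm Z3 also runs from the junction to ground. They appear in parallel: Z3 || Z2 = 20.1 - j0.1377 Ω.
Step 4 — Series with input arm Z1: Z_in = Z1 + (Z3 || Z2) = 20.1 - j2.798e+04 Ω = 2.798e+04∠-90.0° Ω.
Step 5 — Source phasor: V = 7.09∠-103.5° V = -1.655 - j6.894 V.
Step 6 — Ohm's law: I = V / Z_total = (-1.655 - j6.894) / (20.1 - j2.798e+04) = 0.0002463 - j5.932e-05 A.
Step 7 — Convert to polar: |I| = 0.0002534 A, ∠I = -13.5°.

I = 0.0002534∠-13.5° A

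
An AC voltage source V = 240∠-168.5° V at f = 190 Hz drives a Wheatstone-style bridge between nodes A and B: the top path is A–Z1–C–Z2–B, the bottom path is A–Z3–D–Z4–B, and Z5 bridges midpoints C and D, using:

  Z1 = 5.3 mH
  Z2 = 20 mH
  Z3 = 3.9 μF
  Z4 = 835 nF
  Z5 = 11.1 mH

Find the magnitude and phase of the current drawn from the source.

Step 1 — Angular frequency: ω = 2π·f = 2π·190 = 1194 rad/s.
Step 2 — Component impedances:
  Z1: Z = jωL = j·1194·0.0053 = 0 + j6.327 Ω
  Z2: Z = jωL = j·1194·0.02 = 0 + j23.88 Ω
  Z3: Z = 1/(jωC) = -j/(ω·C) = 0 - j214.8 Ω
  Z4: Z = 1/(jωC) = -j/(ω·C) = 0 - j1003 Ω
  Z5: Z = jωL = j·1194·0.0111 = 0 + j13.25 Ω
Step 3 — Bridge requires nodal analysis (the Z5 bridge couples midpoints C and D, so the two paths cannot be reduced to a simple series/parallel combination). Setting node B to ground and injecting 1 A at node A, the 3-node admittance system at A, C, D solves to V_A = Z_AB = 0 + j30.98 Ω = 30.98∠90.0° Ω.
Step 4 — Source phasor: V = 240∠-168.5° V = -235.2 - j47.85 V.
Step 5 — Ohm's law: I = V / Z_total = (-235.2 - j47.85) / (0 + j30.98) = -1.545 + j7.592 A.
Step 6 — Convert to polar: |I| = 7.747 A, ∠I = 101.5°.

I = 7.747∠101.5° A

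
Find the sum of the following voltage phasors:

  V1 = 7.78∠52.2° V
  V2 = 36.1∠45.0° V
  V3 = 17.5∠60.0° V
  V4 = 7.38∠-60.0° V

Step 1 — Convert each phasor to rectangular form:
  V1 = 7.78·(cos(52.2°) + j·sin(52.2°)) = 4.768 + j6.147 V
  V2 = 36.1·(cos(45.0°) + j·sin(45.0°)) = 25.53 + j25.53 V
  V3 = 17.5·(cos(60.0°) + j·sin(60.0°)) = 8.75 + j15.16 V
  V4 = 7.38·(cos(-60.0°) + j·sin(-60.0°)) = 3.69 - j6.391 V
Step 2 — Sum components: V_total = 42.73 + j40.44 V.
Step 3 — Convert to polar: |V_total| = 58.83 V, ∠V_total = 43.4°.

V_total = 58.83∠43.4° V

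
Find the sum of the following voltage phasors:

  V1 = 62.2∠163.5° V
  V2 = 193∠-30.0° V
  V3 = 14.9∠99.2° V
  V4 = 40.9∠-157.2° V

Step 1 — Convert each phasor to rectangular form:
  V1 = 62.2·(cos(163.5°) + j·sin(163.5°)) = -59.64 + j17.67 V
  V2 = 193·(cos(-30.0°) + j·sin(-30.0°)) = 167.1 - j96.5 V
  V3 = 14.9·(cos(99.2°) + j·sin(99.2°)) = -2.382 + j14.71 V
  V4 = 40.9·(cos(-157.2°) + j·sin(-157.2°)) = -37.7 - j15.85 V
Step 2 — Sum components: V_total = 67.42 - j79.98 V.
Step 3 — Convert to polar: |V_total| = 104.6 V, ∠V_total = -49.9°.

V_total = 104.6∠-49.9° V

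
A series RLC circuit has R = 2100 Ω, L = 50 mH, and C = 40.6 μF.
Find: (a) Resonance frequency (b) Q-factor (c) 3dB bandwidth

Step 1 — Resonance: ω₀ = 1/√(LC) = 1/√(0.05·4.06e-05) = 701.9 rad/s.
Step 2 — f₀ = ω₀/(2π) = 111.7 Hz.
Step 3 — Series Q: Q = ω₀L/R = 701.9·0.05/2100 = 0.01671.
Step 4 — Bandwidth: Δω = ω₀/Q = 4.2e+04 rad/s; BW = Δω/(2π) = 6685 Hz.

(a) f₀ = 111.7 Hz  (b) Q = 0.01671  (c) BW = 6685 Hz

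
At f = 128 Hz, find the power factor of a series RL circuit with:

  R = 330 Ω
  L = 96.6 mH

Step 1 — Angular frequency: ω = 2π·f = 2π·128 = 804.2 rad/s.
Step 2 — Component impedances:
  R: Z = R = 330 Ω
  L: Z = jωL = j·804.2·0.0966 = 0 + j77.69 Ω
Step 3 — Series combination: Z_total = R + L = 330 + j77.69 Ω = 339∠13.2° Ω.
Step 4 — Power factor: PF = cos(φ) = Re(Z)/|Z| = 330/339.02 = 0.9734.
Step 5 — Type: Im(Z) = 77.69 ⇒ lagging (phase φ = 13.2°).

PF = 0.9734 (lagging, φ = 13.2°)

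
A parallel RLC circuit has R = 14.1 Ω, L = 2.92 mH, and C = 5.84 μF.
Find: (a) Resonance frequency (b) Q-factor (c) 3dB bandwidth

Step 1 — Resonance: ω₀ = 1/√(LC) = 1/√(0.00292·5.84e-06) = 7658 rad/s.
Step 2 — f₀ = ω₀/(2π) = 1219 Hz.
Step 3 — Parallel Q: Q = R/(ω₀L) = 14.1/(7658·0.00292) = 0.6306.
Step 4 — Bandwidth: Δω = ω₀/Q = 1.214e+04 rad/s; BW = Δω/(2π) = 1933 Hz.

(a) f₀ = 1219 Hz  (b) Q = 0.6306  (c) BW = 1933 Hz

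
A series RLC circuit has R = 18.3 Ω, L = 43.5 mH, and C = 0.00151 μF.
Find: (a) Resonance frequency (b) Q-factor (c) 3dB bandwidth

Step 1 — Resonance: ω₀ = 1/√(LC) = 1/√(0.0435·1.51e-09) = 1.234e+05 rad/s.
Step 2 — f₀ = ω₀/(2π) = 1.964e+04 Hz.
Step 3 — Series Q: Q = ω₀L/R = 1.234e+05·0.0435/18.3 = 293.3.
Step 4 — Bandwidth: Δω = ω₀/Q = 420.7 rad/s; BW = Δω/(2π) = 66.95 Hz.

(a) f₀ = 1.964e+04 Hz  (b) Q = 293.3  (c) BW = 66.95 Hz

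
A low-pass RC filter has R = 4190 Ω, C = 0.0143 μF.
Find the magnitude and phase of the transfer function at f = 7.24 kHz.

Step 1 — Angular frequency: ω = 2π·7240 = 4.549e+04 rad/s.
Step 2 — Transfer function: H(jω) = 1/(1 + jωRC).
Step 3 — Denominator: 1 + jωRC = 1 + j·4.549e+04·4190·1.43e-08 = 1 + j2.726.
Step 4 — H = 0.1186 - j0.3234.
Step 5 — Magnitude: |H| = 0.3444 (-9.3 dB); phase: φ = -69.9°.

|H| = 0.3444 (-9.3 dB), φ = -69.9°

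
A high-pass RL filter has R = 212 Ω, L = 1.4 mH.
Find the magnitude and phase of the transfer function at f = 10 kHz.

Step 1 — Angular frequency: ω = 2π·1e+04 = 6.283e+04 rad/s.
Step 2 — Transfer function: H(jω) = jωL/(R + jωL).
Step 3 — Numerator jωL = j·87.96; denominator R + jωL = 212 + j87.96.
Step 4 — H = 0.1469 + j0.354.
Step 5 — Magnitude: |H| = 0.3832 (-8.3 dB); phase: φ = 67.5°.

|H| = 0.3832 (-8.3 dB), φ = 67.5°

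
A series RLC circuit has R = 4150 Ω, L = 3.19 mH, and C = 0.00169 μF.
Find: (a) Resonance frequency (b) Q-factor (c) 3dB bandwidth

Step 1 — Resonance condition Im(Z)=0 gives ω₀ = 1/√(LC).
Step 2 — ω₀ = 1/√(0.00319·1.69e-09) = 4.307e+05 rad/s.
Step 3 — f₀ = ω₀/(2π) = 6.855e+04 Hz.
Step 4 — Series Q: Q = ω₀L/R = 4.307e+05·0.00319/4150 = 0.3311.
Step 5 — 3dB bandwidth: Δω = ω₀/Q = 1.301e+06 rad/s; BW = Δω/(2π) = 2.071e+05 Hz.

(a) f₀ = 6.855e+04 Hz  (b) Q = 0.3311  (c) BW = 2.071e+05 Hz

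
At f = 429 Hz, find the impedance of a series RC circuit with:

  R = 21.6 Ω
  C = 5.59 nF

Step 1 — Angular frequency: ω = 2π·f = 2π·429 = 2695 rad/s.
Step 2 — Component impedances:
  R: Z = R = 21.6 Ω
  C: Z = 1/(jωC) = -j/(ω·C) = 0 - j6.637e+04 Ω
Step 3 — Series combination: Z_total = R + C = 21.6 - j6.637e+04 Ω = 6.637e+04∠-90.0° Ω.

Z = 21.6 - j6.637e+04 Ω = 6.637e+04∠-90.0° Ω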